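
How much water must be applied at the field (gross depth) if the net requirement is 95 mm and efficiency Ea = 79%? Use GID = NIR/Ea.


Ea = 79% = 0.79
GID = NIR / Ea = 95 / 0.79 = 120.2532 mm

120.2532 mm


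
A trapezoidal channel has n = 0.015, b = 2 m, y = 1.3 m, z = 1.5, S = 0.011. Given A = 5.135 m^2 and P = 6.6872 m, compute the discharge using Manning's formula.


R = A/P = 5.135/6.6872 = 0.767885
Q = (1/0.015) * 5.135 * 0.767885^(2/3) * 0.011^0.5

30.1076 m^3/s


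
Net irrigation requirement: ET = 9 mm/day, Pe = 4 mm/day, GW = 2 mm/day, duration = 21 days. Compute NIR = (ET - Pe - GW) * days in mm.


Daily deficit = ET - Pe - GW = 9 - 4 - 2 = 3 mm/day
NIR = 3 * 21 = 63 mm

63.0000 mm


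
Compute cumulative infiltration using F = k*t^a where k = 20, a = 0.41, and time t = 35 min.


F = k * t^a = 20 * 35^0.41
F = 20 * 4.296036

85.9207 mm


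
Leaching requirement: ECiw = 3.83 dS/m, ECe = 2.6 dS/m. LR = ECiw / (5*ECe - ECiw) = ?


LR = ECiw / (5*ECe - ECiw)
LR = 3.83 / (5*2.6 - 3.83)
LR = 3.83 / 9.1700

0.4177


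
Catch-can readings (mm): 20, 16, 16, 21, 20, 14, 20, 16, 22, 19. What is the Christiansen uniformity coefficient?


mean = 18.400000 mm
MAD = 2.320000 mm
CU = (1 - 2.320000/18.400000)*100

87.3913 %


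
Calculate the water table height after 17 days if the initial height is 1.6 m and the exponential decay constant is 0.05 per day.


m = m0 * exp(-k*t)
m = 1.6 * exp(-0.05 * 17)
m = 1.6 * exp(-0.8500)

0.6839 m


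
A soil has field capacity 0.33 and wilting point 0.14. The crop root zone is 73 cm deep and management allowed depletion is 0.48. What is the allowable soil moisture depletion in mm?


SMD = (FC - PWP) * d * MAD * 10
SMD = (0.33 - 0.14) * 73 * 0.48 * 10
SMD = 0.1900 * 73 * 0.48 * 10

66.5760 mm


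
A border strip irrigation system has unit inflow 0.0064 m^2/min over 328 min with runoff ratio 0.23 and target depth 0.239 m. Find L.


L = q*t/((1+r)*Z)
L = 0.0064*328/((1+0.23)*0.239)
L = 2.0992/0.29397

7.1409 m


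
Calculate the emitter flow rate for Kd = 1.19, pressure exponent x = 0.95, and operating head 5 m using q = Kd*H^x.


q = Kd * H^x = 1.19 * 5^0.95 = 1.19 * 4.613404

5.4900 L/h


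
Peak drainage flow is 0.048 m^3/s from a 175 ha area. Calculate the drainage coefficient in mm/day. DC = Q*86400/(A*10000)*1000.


DC = Q * 86400 / (A * 10000) * 1000
DC = 0.048 * 86400 / (175 * 10000) * 1000
DC = 4147200.0000 / 1750000

2.3698 mm/day


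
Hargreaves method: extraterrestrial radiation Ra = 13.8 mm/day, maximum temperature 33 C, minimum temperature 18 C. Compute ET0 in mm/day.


Tmean = (Tmax + Tmin)/2 = (33 + 18)/2 = 25.5
ET0 = 0.0023 * 13.8 * (25.5 + 17.8) * sqrt(33 - 18)
ET0 = 0.0023 * 13.8 * 43.3 * 3.872983

5.3228 mm/day


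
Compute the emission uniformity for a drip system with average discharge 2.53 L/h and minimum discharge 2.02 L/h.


EU = (q_min/q_avg)*100 = (2.02/2.53)*100 = 79.8419%

79.8419 %


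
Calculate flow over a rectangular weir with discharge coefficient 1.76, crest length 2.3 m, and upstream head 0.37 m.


Q = C * L * H^(3/2) = 1.76 * 2.3 * 0.37^1.5 = 1.76 * 2.3 * 0.225062

0.9111 m^3/s


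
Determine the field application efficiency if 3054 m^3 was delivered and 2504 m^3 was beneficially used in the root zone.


Ea = V_root / V_field * 100 = 2504 / 3054 * 100 = 81.9908%

81.9908 %


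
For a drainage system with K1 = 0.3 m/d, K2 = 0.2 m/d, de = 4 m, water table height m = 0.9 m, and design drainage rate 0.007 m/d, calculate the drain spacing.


S^2 = 8*K2*de*m/q + 4*K1*m^2/q
S^2 = 8*0.2*4*0.9/0.007 + 4*0.3*0.9^2/0.007
S = sqrt(961.7143)

31.0115 m


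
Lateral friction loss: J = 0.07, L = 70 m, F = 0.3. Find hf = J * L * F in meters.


hf = J * L * F = 0.07 * 70 * 0.3 = 1.4700 m

1.4700 m


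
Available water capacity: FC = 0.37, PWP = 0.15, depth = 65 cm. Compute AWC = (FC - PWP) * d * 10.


AWC = (FC - PWP) * d * 10
AWC = (0.37 - 0.15) * 65 * 10
AWC = 0.2200 * 65 * 10

143.0000 mm


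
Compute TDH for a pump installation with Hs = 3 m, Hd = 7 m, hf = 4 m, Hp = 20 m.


TDH = Hs + Hd + hf + Hp = 3 + 7 + 4 + 20 = 34

34 m


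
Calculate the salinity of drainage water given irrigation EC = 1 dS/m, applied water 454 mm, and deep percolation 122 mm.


EC_dw = EC_iw * D_iw / D_dw
EC_dw = 1 * 454 / 122
EC_dw = 454 / 122

3.7213 dS/m


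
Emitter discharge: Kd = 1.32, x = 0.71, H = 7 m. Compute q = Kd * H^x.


q = Kd * H^x = 1.32 * 7^0.71 = 1.32 * 3.981251

5.2553 L/h


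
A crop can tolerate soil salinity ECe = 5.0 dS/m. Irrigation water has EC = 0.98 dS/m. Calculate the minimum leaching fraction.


LR = ECiw / (5*ECe - ECiw)
LR = 0.98 / (5*5.0 - 0.98)
LR = 0.98 / 24.0200

0.0408


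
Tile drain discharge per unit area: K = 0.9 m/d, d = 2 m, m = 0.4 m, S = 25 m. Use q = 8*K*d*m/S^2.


q = 8*K*d*m/S^2
q = 8*0.9*2*0.4/25^2
q = 5.7600 / 625

0.0092 m/d


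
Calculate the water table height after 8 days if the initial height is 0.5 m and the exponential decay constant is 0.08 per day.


m = m0 * exp(-k*t)
m = 0.5 * exp(-0.08 * 8)
m = 0.5 * exp(-0.6400)

0.2636 m


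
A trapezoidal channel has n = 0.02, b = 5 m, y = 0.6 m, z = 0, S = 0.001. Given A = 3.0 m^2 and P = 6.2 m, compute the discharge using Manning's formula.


R = A/P = 3.0/6.2 = 0.483871
Q = (1/0.02) * 3.0 * 0.483871^(2/3) * 0.001^0.5

2.9236 m^3/s


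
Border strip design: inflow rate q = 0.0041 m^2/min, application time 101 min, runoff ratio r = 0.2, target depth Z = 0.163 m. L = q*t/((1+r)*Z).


L = q*t/((1+r)*Z)
L = 0.0041*101/((1+0.2)*0.163)
L = 0.4141/0.1956

2.1171 m


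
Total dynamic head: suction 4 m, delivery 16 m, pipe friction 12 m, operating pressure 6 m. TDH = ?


TDH = Hs + Hd + hf + Hp = 4 + 16 + 12 + 6 = 38

38 m


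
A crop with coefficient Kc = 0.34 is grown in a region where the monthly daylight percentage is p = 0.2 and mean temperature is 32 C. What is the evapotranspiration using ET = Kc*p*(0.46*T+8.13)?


ET = Kc * p * (0.46*T + 8.13)
ET = 0.34 * 0.2 * (0.46*32 + 8.13)
ET = 0.34 * 0.2 * 22.8500

1.5538 mm/day


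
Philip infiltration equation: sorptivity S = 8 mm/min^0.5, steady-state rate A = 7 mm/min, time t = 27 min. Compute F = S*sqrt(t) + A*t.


F = S*sqrt(t) + A*t
F = 8*sqrt(27) + 7*27
F = 8*5.196152 + 189

230.5692 mm


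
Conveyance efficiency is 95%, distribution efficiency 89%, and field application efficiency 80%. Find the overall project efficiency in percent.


Ec = 0.95, Eb = 0.89, Ea = 0.8
E = 0.95 * 0.89 * 0.8 * 100 = 67.6400%

67.6400 %


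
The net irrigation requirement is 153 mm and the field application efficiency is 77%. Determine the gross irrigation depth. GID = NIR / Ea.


Ea = 77% = 0.77
GID = NIR / Ea = 153 / 0.77 = 198.7013 mm

198.7013 mm


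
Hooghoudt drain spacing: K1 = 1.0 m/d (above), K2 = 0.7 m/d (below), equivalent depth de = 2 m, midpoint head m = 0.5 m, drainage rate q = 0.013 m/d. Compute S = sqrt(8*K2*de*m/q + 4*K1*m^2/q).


S^2 = 8*K2*de*m/q + 4*K1*m^2/q
S^2 = 8*0.7*2*0.5/0.013 + 4*1.0*0.5^2/0.013
S = sqrt(507.6923)

22.5320 m


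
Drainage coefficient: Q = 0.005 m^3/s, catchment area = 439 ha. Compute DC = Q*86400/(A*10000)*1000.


DC = Q * 86400 / (A * 10000) * 1000
DC = 0.005 * 86400 / (439 * 10000) * 1000
DC = 432000.0000 / 4390000

0.0984 mm/day


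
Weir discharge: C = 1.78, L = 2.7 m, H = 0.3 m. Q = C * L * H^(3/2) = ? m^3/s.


Q = C * L * H^(3/2) = 1.78 * 2.7 * 0.3^1.5 = 1.78 * 2.7 * 0.164317

0.7897 m^3/s


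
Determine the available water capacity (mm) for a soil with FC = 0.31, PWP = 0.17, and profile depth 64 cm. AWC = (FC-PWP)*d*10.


AWC = (FC - PWP) * d * 10
AWC = (0.31 - 0.17) * 64 * 10
AWC = 0.1400 * 64 * 10

89.6000 mm


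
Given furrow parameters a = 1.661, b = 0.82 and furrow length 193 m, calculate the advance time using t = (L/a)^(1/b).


t = (L/a)^(1/b)
t = (193/1.661)^(1/0.82)
t = 116.195063^(1/0.82)

330.0058 min


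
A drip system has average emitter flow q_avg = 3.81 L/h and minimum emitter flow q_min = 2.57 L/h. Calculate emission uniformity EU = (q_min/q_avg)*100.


EU = (q_min/q_avg)*100 = (2.57/3.81)*100 = 67.4541%

67.4541 %


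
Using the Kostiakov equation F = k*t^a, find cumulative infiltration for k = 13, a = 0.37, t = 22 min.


F = k * t^a = 13 * 22^0.37
F = 13 * 3.138314

40.7981 mm


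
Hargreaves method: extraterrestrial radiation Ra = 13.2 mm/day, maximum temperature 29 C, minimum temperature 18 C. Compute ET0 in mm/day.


Tmean = (Tmax + Tmin)/2 = (29 + 18)/2 = 23.5
ET0 = 0.0023 * 13.2 * (23.5 + 17.8) * sqrt(29 - 18)
ET0 = 0.0023 * 13.2 * 41.3 * 3.316625

4.1586 mm/day


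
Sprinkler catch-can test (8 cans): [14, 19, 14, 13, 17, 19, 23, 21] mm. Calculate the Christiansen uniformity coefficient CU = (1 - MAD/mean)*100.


mean = 17.500000 mm
MAD = 3.000000 mm
CU = (1 - 3.000000/17.500000)*100

82.8571 %


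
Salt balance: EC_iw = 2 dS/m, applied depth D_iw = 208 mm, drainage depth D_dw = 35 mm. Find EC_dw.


EC_dw = EC_iw * D_iw / D_dw
EC_dw = 2 * 208 / 35
EC_dw = 416 / 35

11.8857 dS/m


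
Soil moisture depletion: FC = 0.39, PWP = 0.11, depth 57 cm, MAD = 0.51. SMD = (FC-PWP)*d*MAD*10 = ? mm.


SMD = (FC - PWP) * d * MAD * 10
SMD = (0.39 - 0.11) * 57 * 0.51 * 10
SMD = 0.2800 * 57 * 0.51 * 10

81.3960 mm


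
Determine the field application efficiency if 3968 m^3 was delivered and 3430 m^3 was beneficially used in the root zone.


Ea = V_root / V_field * 100 = 3430 / 3968 * 100 = 86.4415%

86.4415 %


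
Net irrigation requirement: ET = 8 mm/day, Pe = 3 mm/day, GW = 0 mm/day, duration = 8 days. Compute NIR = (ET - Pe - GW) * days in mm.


Daily deficit = ET - Pe - GW = 8 - 3 - 0 = 5 mm/day
NIR = 5 * 8 = 40 mm

40.0000 mm


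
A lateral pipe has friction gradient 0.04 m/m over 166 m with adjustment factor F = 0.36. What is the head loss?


hf = J * L * F = 0.04 * 166 * 0.36 = 2.3904 m

2.3904 m


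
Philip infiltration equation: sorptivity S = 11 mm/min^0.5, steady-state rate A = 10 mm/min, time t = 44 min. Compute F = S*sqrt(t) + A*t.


F = S*sqrt(t) + A*t
F = 11*sqrt(44) + 10*44
F = 11*6.633250 + 440

512.9657 mm


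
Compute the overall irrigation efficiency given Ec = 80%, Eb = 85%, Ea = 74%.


Ec = 0.8, Eb = 0.85, Ea = 0.74
E = 0.8 * 0.85 * 0.74 * 100 = 50.3200%

50.3200 %


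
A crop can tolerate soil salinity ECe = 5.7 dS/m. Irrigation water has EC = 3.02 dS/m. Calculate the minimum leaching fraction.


LR = ECiw / (5*ECe - ECiw)
LR = 3.02 / (5*5.7 - 3.02)
LR = 3.02 / 25.4800

0.1185


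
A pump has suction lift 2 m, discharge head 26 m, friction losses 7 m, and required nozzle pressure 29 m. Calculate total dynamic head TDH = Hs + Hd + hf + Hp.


TDH = Hs + Hd + hf + Hp = 2 + 26 + 7 + 29 = 64

64 m


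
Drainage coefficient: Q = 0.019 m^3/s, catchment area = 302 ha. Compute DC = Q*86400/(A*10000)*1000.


DC = Q * 86400 / (A * 10000) * 1000
DC = 0.019 * 86400 / (302 * 10000) * 1000
DC = 1641600.0000 / 3020000

0.5436 mm/day


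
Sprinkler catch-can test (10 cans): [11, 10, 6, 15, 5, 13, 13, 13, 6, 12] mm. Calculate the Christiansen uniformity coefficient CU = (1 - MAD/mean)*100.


mean = 10.400000 mm
MAD = 2.920000 mm
CU = (1 - 2.920000/10.400000)*100

71.9231 %


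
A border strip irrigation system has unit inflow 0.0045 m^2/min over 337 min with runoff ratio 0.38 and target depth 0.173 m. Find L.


L = q*t/((1+r)*Z)
L = 0.0045*337/((1+0.38)*0.173)
L = 1.5165/0.23874

6.3521 m


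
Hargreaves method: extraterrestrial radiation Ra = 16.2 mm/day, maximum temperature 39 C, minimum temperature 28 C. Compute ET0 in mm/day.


Tmean = (Tmax + Tmin)/2 = (39 + 28)/2 = 33.5
ET0 = 0.0023 * 16.2 * (33.5 + 17.8) * sqrt(39 - 28)
ET0 = 0.0023 * 16.2 * 51.3 * 3.316625

6.3395 mm/day


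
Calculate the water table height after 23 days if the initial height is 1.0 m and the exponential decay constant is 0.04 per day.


m = m0 * exp(-k*t)
m = 1.0 * exp(-0.04 * 23)
m = 1.0 * exp(-0.9200)

0.3985 m


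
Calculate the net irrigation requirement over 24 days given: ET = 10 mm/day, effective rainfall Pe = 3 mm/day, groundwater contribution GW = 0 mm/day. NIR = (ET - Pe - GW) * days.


Daily deficit = ET - Pe - GW = 10 - 3 - 0 = 7 mm/day
NIR = 7 * 24 = 168 mm

168.0000 mm


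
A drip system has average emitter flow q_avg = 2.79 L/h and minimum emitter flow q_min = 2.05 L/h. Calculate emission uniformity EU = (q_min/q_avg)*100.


EU = (q_min/q_avg)*100 = (2.05/2.79)*100 = 73.4767%

73.4767 %


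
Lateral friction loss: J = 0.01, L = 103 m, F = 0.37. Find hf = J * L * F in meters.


hf = J * L * F = 0.01 * 103 * 0.37 = 0.3811 m

0.3811 m


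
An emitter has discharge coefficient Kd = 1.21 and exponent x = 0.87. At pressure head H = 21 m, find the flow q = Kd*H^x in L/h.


q = Kd * H^x = 1.21 * 21^0.87 = 1.21 * 14.136138

17.1047 L/h


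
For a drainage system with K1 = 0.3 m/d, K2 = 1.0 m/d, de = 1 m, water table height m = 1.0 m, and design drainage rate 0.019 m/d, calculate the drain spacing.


S^2 = 8*K2*de*m/q + 4*K1*m^2/q
S^2 = 8*1.0*1*1.0/0.019 + 4*0.3*1.0^2/0.019
S = sqrt(484.2105)

22.0048 m


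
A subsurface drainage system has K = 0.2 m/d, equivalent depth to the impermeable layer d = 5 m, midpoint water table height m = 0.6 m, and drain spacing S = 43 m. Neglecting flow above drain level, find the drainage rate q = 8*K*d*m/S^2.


q = 8*K*d*m/S^2
q = 8*0.2*5*0.6/43^2
q = 4.8000 / 1849

0.0026 m/d


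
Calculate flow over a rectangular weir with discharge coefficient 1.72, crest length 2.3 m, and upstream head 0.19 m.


Q = C * L * H^(3/2) = 1.72 * 2.3 * 0.19^1.5 = 1.72 * 2.3 * 0.082819

0.3276 m^3/s


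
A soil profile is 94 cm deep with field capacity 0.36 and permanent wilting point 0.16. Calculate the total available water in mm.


AWC = (FC - PWP) * d * 10
AWC = (0.36 - 0.16) * 94 * 10
AWC = 0.2000 * 94 * 10

188.0000 mm


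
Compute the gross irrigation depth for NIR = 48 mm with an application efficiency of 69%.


Ea = 69% = 0.69
GID = NIR / Ea = 48 / 0.69 = 69.5652 mm

69.5652 mm


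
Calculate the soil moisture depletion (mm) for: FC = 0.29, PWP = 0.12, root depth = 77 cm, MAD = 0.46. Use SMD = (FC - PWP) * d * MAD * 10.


SMD = (FC - PWP) * d * MAD * 10
SMD = (0.29 - 0.12) * 77 * 0.46 * 10
SMD = 0.1700 * 77 * 0.46 * 10

60.2140 mm


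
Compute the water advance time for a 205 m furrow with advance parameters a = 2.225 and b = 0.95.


t = (L/a)^(1/b)
t = (205/2.225)^(1/0.95)
t = 92.134831^(1/0.95)

116.9000 min


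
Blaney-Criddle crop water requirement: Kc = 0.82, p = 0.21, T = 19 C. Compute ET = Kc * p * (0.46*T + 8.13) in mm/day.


ET = Kc * p * (0.46*T + 8.13)
ET = 0.82 * 0.21 * (0.46*19 + 8.13)
ET = 0.82 * 0.21 * 16.8700

2.9050 mm/day


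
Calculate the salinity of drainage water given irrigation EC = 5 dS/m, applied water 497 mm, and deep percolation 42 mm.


EC_dw = EC_iw * D_iw / D_dw
EC_dw = 5 * 497 / 42
EC_dw = 2485 / 42

59.1667 dS/m


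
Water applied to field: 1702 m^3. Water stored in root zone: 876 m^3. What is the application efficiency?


Ea = V_root / V_field * 100 = 876 / 1702 * 100 = 51.4689%

51.4689 %


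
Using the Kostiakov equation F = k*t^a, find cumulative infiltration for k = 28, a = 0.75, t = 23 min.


F = k * t^a = 28 * 23^0.75
F = 28 * 10.502577

294.0722 mm


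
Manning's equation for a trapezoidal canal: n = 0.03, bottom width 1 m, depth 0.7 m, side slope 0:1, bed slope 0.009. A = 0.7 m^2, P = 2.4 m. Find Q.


R = A/P = 0.7/2.4 = 0.291667
Q = (1/0.03) * 0.7 * 0.291667^(2/3) * 0.009^0.5

0.9735 m^3/s


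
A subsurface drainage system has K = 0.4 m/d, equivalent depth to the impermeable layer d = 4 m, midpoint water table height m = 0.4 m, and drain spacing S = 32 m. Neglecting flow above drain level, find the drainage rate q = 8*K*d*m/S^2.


q = 8*K*d*m/S^2
q = 8*0.4*4*0.4/32^2
q = 5.1200 / 1024

0.0050 m/d


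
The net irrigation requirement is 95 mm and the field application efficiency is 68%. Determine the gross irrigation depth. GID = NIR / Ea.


Ea = 68% = 0.68
GID = NIR / Ea = 95 / 0.68 = 139.7059 mm

139.7059 mm


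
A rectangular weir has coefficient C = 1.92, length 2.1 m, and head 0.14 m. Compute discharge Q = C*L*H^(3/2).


Q = C * L * H^(3/2) = 1.92 * 2.1 * 0.14^1.5 = 1.92 * 2.1 * 0.052383

0.2112 m^3/s


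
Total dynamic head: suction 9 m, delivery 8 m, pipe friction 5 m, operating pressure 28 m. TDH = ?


TDH = Hs + Hd + hf + Hp = 9 + 8 + 5 + 28 = 50

50 m


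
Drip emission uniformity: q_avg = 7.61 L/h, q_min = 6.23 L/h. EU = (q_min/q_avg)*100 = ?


EU = (q_min/q_avg)*100 = (6.23/7.61)*100 = 81.8660%

81.8660 %


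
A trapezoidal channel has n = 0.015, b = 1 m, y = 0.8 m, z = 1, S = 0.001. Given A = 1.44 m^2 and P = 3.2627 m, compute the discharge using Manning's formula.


R = A/P = 1.44/3.2627 = 0.441352
Q = (1/0.015) * 1.44 * 0.441352^(2/3) * 0.001^0.5

1.7598 m^3/s


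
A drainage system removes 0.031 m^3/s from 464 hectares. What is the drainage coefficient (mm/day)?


DC = Q * 86400 / (A * 10000) * 1000
DC = 0.031 * 86400 / (464 * 10000) * 1000
DC = 2678400.0000 / 4640000

0.5772 mm/day


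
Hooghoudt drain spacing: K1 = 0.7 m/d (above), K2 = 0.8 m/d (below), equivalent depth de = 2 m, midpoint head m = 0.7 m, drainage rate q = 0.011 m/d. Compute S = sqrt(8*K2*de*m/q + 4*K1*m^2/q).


S^2 = 8*K2*de*m/q + 4*K1*m^2/q
S^2 = 8*0.8*2*0.7/0.011 + 4*0.7*0.7^2/0.011
S = sqrt(939.2727)

30.6476 m


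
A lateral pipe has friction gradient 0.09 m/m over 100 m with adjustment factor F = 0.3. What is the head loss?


hf = J * L * F = 0.09 * 100 * 0.3 = 2.7000 m

2.7000 m


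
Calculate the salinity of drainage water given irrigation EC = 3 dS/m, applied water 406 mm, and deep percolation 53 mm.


EC_dw = EC_iw * D_iw / D_dw
EC_dw = 3 * 406 / 53
EC_dw = 1218 / 53

22.9811 dS/m


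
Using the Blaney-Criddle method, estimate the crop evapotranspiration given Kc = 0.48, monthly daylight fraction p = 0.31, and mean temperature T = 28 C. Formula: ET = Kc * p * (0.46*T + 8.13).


ET = Kc * p * (0.46*T + 8.13)
ET = 0.48 * 0.31 * (0.46*28 + 8.13)
ET = 0.48 * 0.31 * 21.0100

3.1263 mm/day


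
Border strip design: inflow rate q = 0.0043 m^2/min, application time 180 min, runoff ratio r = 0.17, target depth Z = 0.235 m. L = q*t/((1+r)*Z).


L = q*t/((1+r)*Z)
L = 0.0043*180/((1+0.17)*0.235)
L = 0.774/0.27495

2.8151 m


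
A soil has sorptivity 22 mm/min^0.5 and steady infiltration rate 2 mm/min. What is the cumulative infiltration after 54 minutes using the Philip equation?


F = S*sqrt(t) + A*t
F = 22*sqrt(54) + 2*54
F = 22*7.348469 + 108

269.6663 mm


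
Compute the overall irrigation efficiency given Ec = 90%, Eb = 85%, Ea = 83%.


Ec = 0.9, Eb = 0.85, Ea = 0.83
E = 0.9 * 0.85 * 0.83 * 100 = 63.4950%

63.4950 %


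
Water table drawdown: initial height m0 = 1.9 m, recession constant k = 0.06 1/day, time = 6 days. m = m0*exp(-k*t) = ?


m = m0 * exp(-k*t)
m = 1.9 * exp(-0.06 * 6)
m = 1.9 * exp(-0.3600)

1.3256 m


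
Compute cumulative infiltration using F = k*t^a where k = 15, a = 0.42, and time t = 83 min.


F = k * t^a = 15 * 83^0.42
F = 15 * 6.397537

95.9631 mm


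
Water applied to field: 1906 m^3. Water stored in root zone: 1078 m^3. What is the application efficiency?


Ea = V_root / V_field * 100 = 1078 / 1906 * 100 = 56.5582%

56.5582 %


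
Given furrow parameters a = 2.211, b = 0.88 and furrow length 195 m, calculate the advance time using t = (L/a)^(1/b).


t = (L/a)^(1/b)
t = (195/2.211)^(1/0.88)
t = 88.195387^(1/0.88)

162.4553 min


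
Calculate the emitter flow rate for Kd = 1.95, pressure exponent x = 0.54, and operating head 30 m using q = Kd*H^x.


q = Kd * H^x = 1.95 * 30^0.54 = 1.95 * 6.275459

12.2371 L/h


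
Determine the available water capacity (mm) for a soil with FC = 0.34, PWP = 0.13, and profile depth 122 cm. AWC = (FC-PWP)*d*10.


AWC = (FC - PWP) * d * 10
AWC = (0.34 - 0.13) * 122 * 10
AWC = 0.2100 * 122 * 10

256.2000 mm


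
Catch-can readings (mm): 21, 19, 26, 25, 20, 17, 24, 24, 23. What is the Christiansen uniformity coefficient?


mean = 22.111111 mm
MAD = 2.543210 mm
CU = (1 - 2.543210/22.111111)*100

88.4980 %


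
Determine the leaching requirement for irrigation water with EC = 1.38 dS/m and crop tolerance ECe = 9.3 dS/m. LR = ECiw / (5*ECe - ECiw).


LR = ECiw / (5*ECe - ECiw)
LR = 1.38 / (5*9.3 - 1.38)
LR = 1.38 / 45.1200

0.0306


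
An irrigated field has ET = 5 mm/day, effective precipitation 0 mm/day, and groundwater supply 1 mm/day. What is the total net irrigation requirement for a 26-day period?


Daily deficit = ET - Pe - GW = 5 - 0 - 1 = 4 mm/day
NIR = 4 * 26 = 104 mm

104.0000 mm


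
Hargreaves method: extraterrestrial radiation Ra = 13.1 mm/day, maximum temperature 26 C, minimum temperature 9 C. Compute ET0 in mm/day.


Tmean = (Tmax + Tmin)/2 = (26 + 9)/2 = 17.5
ET0 = 0.0023 * 13.1 * (17.5 + 17.8) * sqrt(26 - 9)
ET0 = 0.0023 * 13.1 * 35.3 * 4.123106

4.3853 mm/day


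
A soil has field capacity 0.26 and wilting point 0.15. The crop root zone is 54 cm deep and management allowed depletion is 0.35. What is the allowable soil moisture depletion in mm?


SMD = (FC - PWP) * d * MAD * 10
SMD = (0.26 - 0.15) * 54 * 0.35 * 10
SMD = 0.1100 * 54 * 0.35 * 10

20.7900 mm


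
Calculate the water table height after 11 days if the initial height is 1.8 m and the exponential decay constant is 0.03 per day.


m = m0 * exp(-k*t)
m = 1.8 * exp(-0.03 * 11)
m = 1.8 * exp(-0.3300)

1.2941 m


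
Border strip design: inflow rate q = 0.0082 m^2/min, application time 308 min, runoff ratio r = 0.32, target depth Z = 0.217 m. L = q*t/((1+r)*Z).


L = q*t/((1+r)*Z)
L = 0.0082*308/((1+0.32)*0.217)
L = 2.5256/0.28644

8.8172 m


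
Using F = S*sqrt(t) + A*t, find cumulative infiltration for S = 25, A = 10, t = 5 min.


F = S*sqrt(t) + A*t
F = 25*sqrt(5) + 10*5
F = 25*2.236068 + 50

105.9017 mm


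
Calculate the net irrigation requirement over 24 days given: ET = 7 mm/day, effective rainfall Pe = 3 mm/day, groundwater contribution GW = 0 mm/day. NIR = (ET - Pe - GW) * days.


Daily deficit = ET - Pe - GW = 7 - 3 - 0 = 4 mm/day
NIR = 4 * 24 = 96 mm

96.0000 mm


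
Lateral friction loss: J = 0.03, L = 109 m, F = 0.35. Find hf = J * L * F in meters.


hf = J * L * F = 0.03 * 109 * 0.35 = 1.1445 m

1.1445 m


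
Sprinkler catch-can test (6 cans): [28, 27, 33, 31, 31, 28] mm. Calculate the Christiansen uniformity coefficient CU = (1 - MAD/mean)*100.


mean = 29.666667 mm
MAD = 2.000000 mm
CU = (1 - 2.000000/29.666667)*100

93.2584 %


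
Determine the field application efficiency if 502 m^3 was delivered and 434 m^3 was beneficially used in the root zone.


Ea = V_root / V_field * 100 = 434 / 502 * 100 = 86.4542%

86.4542 %


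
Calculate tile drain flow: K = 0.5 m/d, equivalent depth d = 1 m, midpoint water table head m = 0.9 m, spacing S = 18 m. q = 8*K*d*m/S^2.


q = 8*K*d*m/S^2
q = 8*0.5*1*0.9/18^2
q = 3.6000 / 324

0.0111 m/d


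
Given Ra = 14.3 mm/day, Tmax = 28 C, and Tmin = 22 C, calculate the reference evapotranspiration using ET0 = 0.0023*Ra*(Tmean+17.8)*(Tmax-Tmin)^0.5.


Tmean = (Tmax + Tmin)/2 = (28 + 22)/2 = 25.0
ET0 = 0.0023 * 14.3 * (25.0 + 17.8) * sqrt(28 - 22)
ET0 = 0.0023 * 14.3 * 42.8 * 2.449490

3.4481 mm/day


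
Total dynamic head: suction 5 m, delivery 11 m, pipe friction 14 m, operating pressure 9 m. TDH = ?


TDH = Hs + Hd + hf + Hp = 5 + 11 + 14 + 9 = 39

39 m


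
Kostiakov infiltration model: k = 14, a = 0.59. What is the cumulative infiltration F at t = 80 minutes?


F = k * t^a = 14 * 80^0.59
F = 14 * 13.268539

185.7595 mm


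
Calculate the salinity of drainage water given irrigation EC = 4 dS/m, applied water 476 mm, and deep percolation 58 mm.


EC_dw = EC_iw * D_iw / D_dw
EC_dw = 4 * 476 / 58
EC_dw = 1904 / 58

32.8276 dS/m


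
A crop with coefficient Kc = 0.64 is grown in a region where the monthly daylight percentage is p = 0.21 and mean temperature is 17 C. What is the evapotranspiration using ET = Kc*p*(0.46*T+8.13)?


ET = Kc * p * (0.46*T + 8.13)
ET = 0.64 * 0.21 * (0.46*17 + 8.13)
ET = 0.64 * 0.21 * 15.9500

2.1437 mm/day


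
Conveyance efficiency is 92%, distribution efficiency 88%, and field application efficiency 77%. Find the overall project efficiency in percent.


Ec = 0.92, Eb = 0.88, Ea = 0.77
E = 0.92 * 0.88 * 0.77 * 100 = 62.3392%

62.3392 %


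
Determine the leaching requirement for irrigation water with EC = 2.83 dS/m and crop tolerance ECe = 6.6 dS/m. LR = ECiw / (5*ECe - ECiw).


LR = ECiw / (5*ECe - ECiw)
LR = 2.83 / (5*6.6 - 2.83)
LR = 2.83 / 30.1700

0.0938


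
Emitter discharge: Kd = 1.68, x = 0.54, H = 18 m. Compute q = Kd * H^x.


q = Kd * H^x = 1.68 * 18^0.54 = 1.68 * 4.762633

8.0012 L/h


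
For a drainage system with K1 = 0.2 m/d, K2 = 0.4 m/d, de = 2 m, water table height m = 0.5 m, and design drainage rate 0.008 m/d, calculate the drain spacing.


S^2 = 8*K2*de*m/q + 4*K1*m^2/q
S^2 = 8*0.4*2*0.5/0.008 + 4*0.2*0.5^2/0.008
S = sqrt(425.0000)

20.6155 m


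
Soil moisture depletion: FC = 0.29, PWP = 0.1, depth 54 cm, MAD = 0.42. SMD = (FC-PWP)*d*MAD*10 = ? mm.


SMD = (FC - PWP) * d * MAD * 10
SMD = (0.29 - 0.1) * 54 * 0.42 * 10
SMD = 0.1900 * 54 * 0.42 * 10

43.0920 mm


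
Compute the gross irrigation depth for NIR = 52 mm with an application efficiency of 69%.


Ea = 69% = 0.69
GID = NIR / Ea = 52 / 0.69 = 75.3623 mm

75.3623 mm


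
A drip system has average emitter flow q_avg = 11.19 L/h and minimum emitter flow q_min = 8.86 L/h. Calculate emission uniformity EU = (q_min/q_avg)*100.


EU = (q_min/q_avg)*100 = (8.86/11.19)*100 = 79.1778%

79.1778 %


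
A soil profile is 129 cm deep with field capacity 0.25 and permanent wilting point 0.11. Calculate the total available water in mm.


AWC = (FC - PWP) * d * 10
AWC = (0.25 - 0.11) * 129 * 10
AWC = 0.1400 * 129 * 10

180.6000 mm


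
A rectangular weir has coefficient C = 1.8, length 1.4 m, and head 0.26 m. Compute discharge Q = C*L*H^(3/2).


Q = C * L * H^(3/2) = 1.8 * 1.4 * 0.26^1.5 = 1.8 * 1.4 * 0.132575

0.3341 m^3/s


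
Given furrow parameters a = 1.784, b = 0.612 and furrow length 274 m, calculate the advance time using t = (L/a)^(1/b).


t = (L/a)^(1/b)
t = (274/1.784)^(1/0.612)
t = 153.587444^(1/0.612)

3736.6004 min


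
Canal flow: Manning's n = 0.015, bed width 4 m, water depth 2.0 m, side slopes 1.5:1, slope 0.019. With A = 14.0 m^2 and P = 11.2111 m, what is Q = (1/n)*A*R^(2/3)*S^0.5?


R = A/P = 14.0/11.2111 = 1.248762
Q = (1/0.015) * 14.0 * 1.248762^(2/3) * 0.019^0.5

149.1878 m^3/s


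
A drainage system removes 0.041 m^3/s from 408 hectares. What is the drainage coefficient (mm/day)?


DC = Q * 86400 / (A * 10000) * 1000
DC = 0.041 * 86400 / (408 * 10000) * 1000
DC = 3542400.0000 / 4080000

0.8682 mm/day


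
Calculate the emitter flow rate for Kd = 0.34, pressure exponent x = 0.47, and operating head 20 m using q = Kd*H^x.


q = Kd * H^x = 0.34 * 20^0.47 = 0.34 * 4.087748

1.3898 L/h


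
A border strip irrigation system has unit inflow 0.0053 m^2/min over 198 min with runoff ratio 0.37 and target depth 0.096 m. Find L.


L = q*t/((1+r)*Z)
L = 0.0053*198/((1+0.37)*0.096)
L = 1.0494/0.13152

7.9790 m


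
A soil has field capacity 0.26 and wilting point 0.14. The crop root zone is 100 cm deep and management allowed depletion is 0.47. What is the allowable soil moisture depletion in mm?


SMD = (FC - PWP) * d * MAD * 10
SMD = (0.26 - 0.14) * 100 * 0.47 * 10
SMD = 0.1200 * 100 * 0.47 * 10

56.4000 mm


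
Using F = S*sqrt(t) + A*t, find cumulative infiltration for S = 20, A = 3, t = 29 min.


F = S*sqrt(t) + A*t
F = 20*sqrt(29) + 3*29
F = 20*5.385165 + 87

194.7033 mm


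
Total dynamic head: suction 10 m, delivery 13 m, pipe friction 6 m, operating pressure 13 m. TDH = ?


TDH = Hs + Hd + hf + Hp = 10 + 13 + 6 + 13 = 42

42 m


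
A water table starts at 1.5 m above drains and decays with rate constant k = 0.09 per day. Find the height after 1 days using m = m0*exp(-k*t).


m = m0 * exp(-k*t)
m = 1.5 * exp(-0.09 * 1)
m = 1.5 * exp(-0.0900)

1.3709 m


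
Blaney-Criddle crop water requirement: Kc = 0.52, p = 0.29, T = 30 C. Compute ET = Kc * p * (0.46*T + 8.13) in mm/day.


ET = Kc * p * (0.46*T + 8.13)
ET = 0.52 * 0.29 * (0.46*30 + 8.13)
ET = 0.52 * 0.29 * 21.9300

3.3070 mm/day


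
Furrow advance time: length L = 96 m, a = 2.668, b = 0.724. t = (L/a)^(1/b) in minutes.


t = (L/a)^(1/b)
t = (96/2.668)^(1/0.724)
t = 35.982009^(1/0.724)

141.0228 min


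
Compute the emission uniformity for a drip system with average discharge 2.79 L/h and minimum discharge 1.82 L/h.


EU = (q_min/q_avg)*100 = (1.82/2.79)*100 = 65.2330%

65.2330 %


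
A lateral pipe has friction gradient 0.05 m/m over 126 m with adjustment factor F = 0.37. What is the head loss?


hf = J * L * F = 0.05 * 126 * 0.37 = 2.3310 m

2.3310 m


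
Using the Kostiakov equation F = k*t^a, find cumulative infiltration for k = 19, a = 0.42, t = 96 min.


F = k * t^a = 19 * 96^0.42
F = 19 * 6.800705

129.2134 mm


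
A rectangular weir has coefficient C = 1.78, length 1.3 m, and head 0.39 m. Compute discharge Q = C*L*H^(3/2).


Q = C * L * H^(3/2) = 1.78 * 1.3 * 0.39^1.5 = 1.78 * 1.3 * 0.243555

0.5636 m^3/s


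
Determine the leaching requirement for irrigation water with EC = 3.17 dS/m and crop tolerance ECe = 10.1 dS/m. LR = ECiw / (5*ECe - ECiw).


LR = ECiw / (5*ECe - ECiw)
LR = 3.17 / (5*10.1 - 3.17)
LR = 3.17 / 47.3300

0.0670


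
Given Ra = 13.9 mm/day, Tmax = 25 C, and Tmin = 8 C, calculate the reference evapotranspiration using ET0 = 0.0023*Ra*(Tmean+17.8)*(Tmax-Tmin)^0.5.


Tmean = (Tmax + Tmin)/2 = (25 + 8)/2 = 16.5
ET0 = 0.0023 * 13.9 * (16.5 + 17.8) * sqrt(25 - 8)
ET0 = 0.0023 * 13.9 * 34.3 * 4.123106

4.5213 mm/day


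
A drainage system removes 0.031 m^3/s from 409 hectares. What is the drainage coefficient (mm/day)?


DC = Q * 86400 / (A * 10000) * 1000
DC = 0.031 * 86400 / (409 * 10000) * 1000
DC = 2678400.0000 / 4090000

0.6549 mm/day


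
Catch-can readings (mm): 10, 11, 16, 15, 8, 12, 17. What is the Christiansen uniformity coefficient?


mean = 12.714286 mm
MAD = 2.816327 mm
CU = (1 - 2.816327/12.714286)*100

77.8491 %


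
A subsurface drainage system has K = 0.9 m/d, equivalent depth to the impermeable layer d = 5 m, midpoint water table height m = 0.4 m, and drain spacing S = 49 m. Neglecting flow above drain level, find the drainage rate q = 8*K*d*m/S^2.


q = 8*K*d*m/S^2
q = 8*0.9*5*0.4/49^2
q = 14.4000 / 2401

0.0060 m/d


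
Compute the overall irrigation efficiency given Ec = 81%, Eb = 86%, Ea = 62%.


Ec = 0.81, Eb = 0.86, Ea = 0.62
E = 0.81 * 0.86 * 0.62 * 100 = 43.1892%

43.1892 %


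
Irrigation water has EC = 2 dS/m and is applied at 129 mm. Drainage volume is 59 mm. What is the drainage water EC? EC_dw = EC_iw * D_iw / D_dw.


EC_dw = EC_iw * D_iw / D_dw
EC_dw = 2 * 129 / 59
EC_dw = 258 / 59

4.3729 dS/m


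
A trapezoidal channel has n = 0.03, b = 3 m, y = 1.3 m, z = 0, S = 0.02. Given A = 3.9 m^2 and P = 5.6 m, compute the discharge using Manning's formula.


R = A/P = 3.9/5.6 = 0.696429
Q = (1/0.03) * 3.9 * 0.696429^(2/3) * 0.02^0.5

14.4447 m^3/s


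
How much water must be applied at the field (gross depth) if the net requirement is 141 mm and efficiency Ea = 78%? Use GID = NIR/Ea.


Ea = 78% = 0.78
GID = NIR / Ea = 141 / 0.78 = 180.7692 mm

180.7692 mm


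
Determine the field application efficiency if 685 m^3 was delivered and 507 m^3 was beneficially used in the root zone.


Ea = V_root / V_field * 100 = 507 / 685 * 100 = 74.0146%

74.0146 %


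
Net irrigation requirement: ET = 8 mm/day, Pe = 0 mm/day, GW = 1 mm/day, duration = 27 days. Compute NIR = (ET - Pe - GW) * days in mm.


Daily deficit = ET - Pe - GW = 8 - 0 - 1 = 7 mm/day
NIR = 7 * 27 = 189 mm

189.0000 mm


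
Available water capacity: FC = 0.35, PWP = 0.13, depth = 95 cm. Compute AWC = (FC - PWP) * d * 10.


AWC = (FC - PWP) * d * 10
AWC = (0.35 - 0.13) * 95 * 10
AWC = 0.2200 * 95 * 10

209.0000 mm


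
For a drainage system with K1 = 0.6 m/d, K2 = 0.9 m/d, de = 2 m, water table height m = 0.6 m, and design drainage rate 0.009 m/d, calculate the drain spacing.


S^2 = 8*K2*de*m/q + 4*K1*m^2/q
S^2 = 8*0.9*2*0.6/0.009 + 4*0.6*0.6^2/0.009
S = sqrt(1056.0000)

32.4962 m


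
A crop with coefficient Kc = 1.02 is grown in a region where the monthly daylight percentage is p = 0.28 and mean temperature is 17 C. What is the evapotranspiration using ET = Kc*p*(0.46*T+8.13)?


ET = Kc * p * (0.46*T + 8.13)
ET = 1.02 * 0.28 * (0.46*17 + 8.13)
ET = 1.02 * 0.28 * 15.9500

4.5553 mm/day


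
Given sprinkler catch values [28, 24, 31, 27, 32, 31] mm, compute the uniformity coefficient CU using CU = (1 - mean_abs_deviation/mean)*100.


mean = 28.833333 mm
MAD = 2.500000 mm
CU = (1 - 2.500000/28.833333)*100

91.3295 %


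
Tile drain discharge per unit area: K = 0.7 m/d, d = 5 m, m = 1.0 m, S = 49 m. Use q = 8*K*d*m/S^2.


q = 8*K*d*m/S^2
q = 8*0.7*5*1.0/49^2
q = 28.0000 / 2401

0.0117 m/d


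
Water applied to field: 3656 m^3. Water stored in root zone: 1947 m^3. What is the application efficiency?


Ea = V_root / V_field * 100 = 1947 / 3656 * 100 = 53.2549%

53.2549 %


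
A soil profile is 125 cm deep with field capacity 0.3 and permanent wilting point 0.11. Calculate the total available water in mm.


AWC = (FC - PWP) * d * 10
AWC = (0.3 - 0.11) * 125 * 10
AWC = 0.1900 * 125 * 10

237.5000 mm


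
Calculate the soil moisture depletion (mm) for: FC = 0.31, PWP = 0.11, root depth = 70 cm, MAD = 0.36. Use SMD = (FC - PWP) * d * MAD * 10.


SMD = (FC - PWP) * d * MAD * 10
SMD = (0.31 - 0.11) * 70 * 0.36 * 10
SMD = 0.2000 * 70 * 0.36 * 10

50.4000 mm


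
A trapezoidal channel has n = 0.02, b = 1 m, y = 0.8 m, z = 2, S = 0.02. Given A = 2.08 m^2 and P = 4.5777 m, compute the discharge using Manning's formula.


R = A/P = 2.08/4.5777 = 0.454377
Q = (1/0.02) * 2.08 * 0.454377^(2/3) * 0.02^0.5

8.6928 m^3/s


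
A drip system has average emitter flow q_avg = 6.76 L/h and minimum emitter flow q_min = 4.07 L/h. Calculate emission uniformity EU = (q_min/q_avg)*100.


EU = (q_min/q_avg)*100 = (4.07/6.76)*100 = 60.2071%

60.2071 %


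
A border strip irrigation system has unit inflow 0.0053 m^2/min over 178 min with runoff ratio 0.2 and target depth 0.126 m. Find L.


L = q*t/((1+r)*Z)
L = 0.0053*178/((1+0.2)*0.126)
L = 0.9434/0.1512

6.2394 m


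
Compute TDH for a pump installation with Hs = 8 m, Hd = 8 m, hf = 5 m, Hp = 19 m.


TDH = Hs + Hd + hf + Hp = 8 + 8 + 5 + 19 = 40

40 m


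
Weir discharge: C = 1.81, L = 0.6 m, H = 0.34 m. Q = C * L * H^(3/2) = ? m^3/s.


Q = C * L * H^(3/2) = 1.81 * 0.6 * 0.34^1.5 = 1.81 * 0.6 * 0.198252

0.2153 m^3/s


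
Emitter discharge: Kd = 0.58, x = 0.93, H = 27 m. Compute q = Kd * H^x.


q = Kd * H^x = 0.58 * 27^0.93 = 0.58 * 21.437212

12.4336 L/h


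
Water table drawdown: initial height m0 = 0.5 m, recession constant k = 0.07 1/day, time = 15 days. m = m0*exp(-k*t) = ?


m = m0 * exp(-k*t)
m = 0.5 * exp(-0.07 * 15)
m = 0.5 * exp(-1.0500)

0.1750 m


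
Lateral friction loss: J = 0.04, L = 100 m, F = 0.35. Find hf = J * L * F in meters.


hf = J * L * F = 0.04 * 100 * 0.35 = 1.4000 m

1.4000 m


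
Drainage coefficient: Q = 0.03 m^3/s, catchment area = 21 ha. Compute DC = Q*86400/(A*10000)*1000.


DC = Q * 86400 / (A * 10000) * 1000
DC = 0.03 * 86400 / (21 * 10000) * 1000
DC = 2592000.0000 / 210000

12.3429 mm/day


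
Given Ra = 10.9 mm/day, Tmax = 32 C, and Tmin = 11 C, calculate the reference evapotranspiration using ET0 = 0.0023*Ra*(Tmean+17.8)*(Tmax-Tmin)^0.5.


Tmean = (Tmax + Tmin)/2 = (32 + 11)/2 = 21.5
ET0 = 0.0023 * 10.9 * (21.5 + 17.8) * sqrt(32 - 11)
ET0 = 0.0023 * 10.9 * 39.3 * 4.582576

4.5150 mm/day


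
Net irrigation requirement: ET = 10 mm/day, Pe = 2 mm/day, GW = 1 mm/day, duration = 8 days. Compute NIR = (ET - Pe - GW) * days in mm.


Daily deficit = ET - Pe - GW = 10 - 2 - 1 = 7 mm/day
NIR = 7 * 8 = 56 mm

56.0000 mm


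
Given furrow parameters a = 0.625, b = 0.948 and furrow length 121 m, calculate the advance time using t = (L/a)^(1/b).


t = (L/a)^(1/b)
t = (121/0.625)^(1/0.948)
t = 193.600000^(1/0.948)

258.4327 min


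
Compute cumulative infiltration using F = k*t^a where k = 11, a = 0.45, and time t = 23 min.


F = k * t^a = 11 * 23^0.45
F = 11 * 4.099940

45.0993 mm


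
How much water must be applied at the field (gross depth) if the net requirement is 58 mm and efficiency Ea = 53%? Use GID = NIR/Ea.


Ea = 53% = 0.53
GID = NIR / Ea = 58 / 0.53 = 109.4340 mm

109.4340 mm


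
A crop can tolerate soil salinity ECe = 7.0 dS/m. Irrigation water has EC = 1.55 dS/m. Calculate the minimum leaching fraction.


LR = ECiw / (5*ECe - ECiw)
LR = 1.55 / (5*7.0 - 1.55)
LR = 1.55 / 33.4500

0.0463


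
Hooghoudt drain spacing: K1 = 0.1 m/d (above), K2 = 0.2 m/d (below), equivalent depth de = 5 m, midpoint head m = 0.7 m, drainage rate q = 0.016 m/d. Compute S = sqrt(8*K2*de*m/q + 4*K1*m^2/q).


S^2 = 8*K2*de*m/q + 4*K1*m^2/q
S^2 = 8*0.2*5*0.7/0.016 + 4*0.1*0.7^2/0.016
S = sqrt(362.2500)

19.0329 m


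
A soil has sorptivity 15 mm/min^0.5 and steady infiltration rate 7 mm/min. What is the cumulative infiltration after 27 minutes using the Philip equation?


F = S*sqrt(t) + A*t
F = 15*sqrt(27) + 7*27
F = 15*5.196152 + 189

266.9423 mm


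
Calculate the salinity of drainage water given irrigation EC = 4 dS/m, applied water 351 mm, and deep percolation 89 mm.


EC_dw = EC_iw * D_iw / D_dw
EC_dw = 4 * 351 / 89
EC_dw = 1404 / 89

15.7753 dS/m


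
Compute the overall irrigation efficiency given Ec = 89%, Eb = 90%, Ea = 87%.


Ec = 0.89, Eb = 0.9, Ea = 0.87
E = 0.89 * 0.9 * 0.87 * 100 = 69.6870%

69.6870 %


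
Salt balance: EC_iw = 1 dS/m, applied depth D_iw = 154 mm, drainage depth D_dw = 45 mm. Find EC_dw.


EC_dw = EC_iw * D_iw / D_dw
EC_dw = 1 * 154 / 45
EC_dw = 154 / 45

3.4222 dS/m


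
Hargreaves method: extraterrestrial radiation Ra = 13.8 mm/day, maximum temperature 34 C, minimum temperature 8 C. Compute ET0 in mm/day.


Tmean = (Tmax + Tmin)/2 = (34 + 8)/2 = 21.0
ET0 = 0.0023 * 13.8 * (21.0 + 17.8) * sqrt(34 - 8)
ET0 = 0.0023 * 13.8 * 38.8 * 5.099020

6.2795 mm/day


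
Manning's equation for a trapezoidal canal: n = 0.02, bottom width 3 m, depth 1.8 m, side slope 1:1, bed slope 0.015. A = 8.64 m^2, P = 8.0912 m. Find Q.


R = A/P = 8.64/8.0912 = 1.067827
Q = (1/0.02) * 8.64 * 1.067827^(2/3) * 0.015^0.5

55.2752 m^3/s


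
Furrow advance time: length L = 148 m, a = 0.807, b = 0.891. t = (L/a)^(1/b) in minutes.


t = (L/a)^(1/b)
t = (148/0.807)^(1/0.891)
t = 183.395291^(1/0.891)

346.9593 min


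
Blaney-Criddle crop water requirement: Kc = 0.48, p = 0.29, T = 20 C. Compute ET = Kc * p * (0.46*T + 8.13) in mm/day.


ET = Kc * p * (0.46*T + 8.13)
ET = 0.48 * 0.29 * (0.46*20 + 8.13)
ET = 0.48 * 0.29 * 17.3300

2.4123 mm/day


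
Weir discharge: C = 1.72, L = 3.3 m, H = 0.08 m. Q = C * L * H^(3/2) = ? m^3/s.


Q = C * L * H^(3/2) = 1.72 * 3.3 * 0.08^1.5 = 1.72 * 3.3 * 0.022627

0.1284 m^3/s


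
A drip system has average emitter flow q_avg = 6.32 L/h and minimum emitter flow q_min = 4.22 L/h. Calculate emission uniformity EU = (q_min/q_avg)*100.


EU = (q_min/q_avg)*100 = (4.22/6.32)*100 = 66.7722%

66.7722 %
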